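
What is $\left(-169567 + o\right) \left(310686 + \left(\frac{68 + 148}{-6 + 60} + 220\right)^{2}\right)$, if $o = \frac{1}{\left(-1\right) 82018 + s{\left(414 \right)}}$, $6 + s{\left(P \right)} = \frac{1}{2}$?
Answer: $- \frac{10038082971855162}{164047} \approx -6.119 \cdot 10^{10}$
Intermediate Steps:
$s{\left(P \right)} = - \frac{11}{2}$ ($s{\left(P \right)} = -6 + \frac{1}{2} = - \frac{11}{2}$)
$o = - \frac{2}{164047}$ ($o = \frac{1}{\left(-1\right) 82018 - \frac{11}{2}} = \frac{1}{-82018 - \frac{11}{2}} = \frac{1}{- \frac{164047}{2}} = - \frac{2}{164047} \approx -1.2192 \cdot 10^{-5}$)
$\left(-169567 + o\right) \left(310686 + \left(\frac{68 + 148}{-6 + 60} + 220\right)^{2}\right) = \left(-169567 - \frac{2}{164047}\right) \left(310686 + \left(\frac{68 + 148}{-6 + 60} + 220\right)^{2}\right) = - \frac{27816957651 \left(310686 + \left(\frac{216}{54} + 220\right)^{2}\right)}{164047} = - \frac{27816957651 \left(310686 + \left(216 \cdot \frac{1}{54} + 220\right)^{2}\right)}{164047} = - \frac{27816957651 \left(310686 + \left(4 + 220\right)^{2}\right)}{164047} = - \frac{27816957651 \left(310686 + 224^{2}\right)}{164047} = - \frac{27816957651 \left(310686 + 50176\right)}{164047} = \left(- \frac{27816957651}{164047}\right) 360862 = - \frac{10038082971855162}{164047}$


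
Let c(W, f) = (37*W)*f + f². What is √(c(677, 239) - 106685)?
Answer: 3*√659683 ≈ 2436.6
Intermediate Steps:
c(W, f) = f² + 37*W*f (c(W, f) = 37*W*f + f² = f² + 37*W*f)
√(c(677, 239) - 106685) = √(239*(239 + 37*677) - 106685) = √(239*(239 + 25049) - 106685) = √(239*25288 - 106685) = √(6043832 - 106685) = √5937147 = 3*√659683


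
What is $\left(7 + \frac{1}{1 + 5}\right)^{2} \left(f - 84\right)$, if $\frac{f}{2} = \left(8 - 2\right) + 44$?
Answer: $\frac{7396}{9} \approx 821.78$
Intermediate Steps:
$f = 100$ ($f = 2 \left(\left(8 - 2\right) + 44\right) = 2 \left(6 + 44\right) = 2 \cdot 50 = 100$)
$\left(7 + \frac{1}{1 + 5}\right)^{2} \left(f - 84\right) = \left(7 + \frac{1}{1 + 5}\right)^{2} \left(100 - 84\right) = \left(7 + \frac{1}{6}\right)^{2} \cdot 16 = \left(\frac{43}{6}\right)^{2} \cdot 16 = \frac{1849}{36} \cdot 16 = \frac{7396}{9}$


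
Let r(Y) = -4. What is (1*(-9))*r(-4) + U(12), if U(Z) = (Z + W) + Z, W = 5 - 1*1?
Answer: 64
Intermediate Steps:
W = 4 (W = 5 - 1 = 4)
U(Z) = 4 + 2*Z (U(Z) = (Z + 4) + Z = (4 + Z) + Z = 4 + 2*Z)
(1*(-9))*r(-4) + U(12) = (1*(-9))*(-4) + (4 + 2*12) = -9*(-4) + (4 + 24) = 36 + 28 = 64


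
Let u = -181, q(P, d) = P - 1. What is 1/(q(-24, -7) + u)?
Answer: -1/206 ≈ -0.0048544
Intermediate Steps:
q(P, d) = -1 + P
1/(q(-24, -7) + u) = 1/((-1 - 24) - 181) = 1/(-25 - 181) = 1/(-206) = -1/206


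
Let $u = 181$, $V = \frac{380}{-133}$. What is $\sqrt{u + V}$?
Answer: $\frac{\sqrt{8729}}{7} \approx 13.347$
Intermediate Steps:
$V = - \frac{20}{7}$ ($V = 380 \left(- \frac{1}{133}\right) = - \frac{20}{7} \approx -2.8571$)
$\sqrt{u + V} = \sqrt{181 - \frac{20}{7}} = \sqrt{\frac{1247}{7}} = \frac{\sqrt{8729}}{7}$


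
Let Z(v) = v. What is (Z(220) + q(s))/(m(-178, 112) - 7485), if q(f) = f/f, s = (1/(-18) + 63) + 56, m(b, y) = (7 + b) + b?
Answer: -221/7834 ≈ -0.028210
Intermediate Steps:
m(b, y) = 7 + 2*b
s = 2141/18 (s = (-1/18 + 63) + 56 = 1133/18 + 56 = 2141/18 ≈ 118.94)
q(f) = 1
(Z(220) + q(s))/(m(-178, 112) - 7485) = (220 + 1)/((7 + 2*(-178)) - 7485) = 221/((7 - 356) - 7485) = 221/(-349 - 7485) = 221/(-7834) = 221*(-1/7834) = -221/7834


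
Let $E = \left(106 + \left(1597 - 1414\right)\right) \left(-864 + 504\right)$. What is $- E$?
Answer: $104040$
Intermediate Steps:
$E = -104040$ ($E = \left(106 + 183\right) \left(-360\right) = 289 \left(-360\right) = -104040$)
$- E = \left(-1\right) \left(-104040\right) = 104040$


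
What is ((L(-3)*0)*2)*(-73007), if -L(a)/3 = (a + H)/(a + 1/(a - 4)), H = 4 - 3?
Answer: 0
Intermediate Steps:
H = 1
L(a) = -3*(1 + a)/(a + 1/(-4 + a)) (L(a) = -3*(a + 1)/(a + 1/(a - 4)) = -3*(1 + a)/(a + 1/(-4 + a)))
((L(-3)*0)*2)*(-73007) = (((3*(4 - 1*(-3)**2 + 3*(-3))/(1 + (-3)**2 - 4*(-3)))*0)*2)*(-73007) = (((3*(4 - 1*9 - 9)/(1 + 9 + 12))*0)*2)*(-73007) = (((3*(4 - 9 - 9)/22)*0)*2)*(-73007) = (((3*(1/22)*(-14))*0)*2)*(-73007) = (-21/11*0*2)*(-73007) = (0*2)*(-73007) = 0*(-73007) = 0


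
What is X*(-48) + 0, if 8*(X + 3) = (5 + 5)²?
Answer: -456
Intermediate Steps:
X = 19/2 (X = -3 + (5 + 5)²/8 = -3 + (⅛)*10² = -3 + (⅛)*100 = -3 + 25/2 = 19/2 ≈ 9.5000)
X*(-48) + 0 = (19/2)*(-48) + 0 = -456 + 0 = -456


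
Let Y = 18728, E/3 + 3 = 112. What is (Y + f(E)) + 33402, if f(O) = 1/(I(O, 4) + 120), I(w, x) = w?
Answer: 23302111/447 ≈ 52130.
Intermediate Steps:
E = 327 (E = -9 + 3*112 = -9 + 336 = 327)
f(O) = 1/(120 + O) (f(O) = 1/(O + 120) = 1/(120 + O))
(Y + f(E)) + 33402 = (18728 + 1/(120 + 327)) + 33402 = (18728 + 1/447) + 33402 = 8371417/447 + 33402 = 23302111/447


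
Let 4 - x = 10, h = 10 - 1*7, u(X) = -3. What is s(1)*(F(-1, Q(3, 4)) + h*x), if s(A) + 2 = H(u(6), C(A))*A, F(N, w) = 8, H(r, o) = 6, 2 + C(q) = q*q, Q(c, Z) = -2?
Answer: -40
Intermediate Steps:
h = 3 (h = 10 - 7 = 3)
C(q) = -2 + q² (C(q) = -2 + q*q = -2 + q²)
x = -6 (x = 4 - 1*10 = 4 - 10 = -6)
s(A) = -2 + 6*A
s(1)*(F(-1, Q(3, 4)) + h*x) = (-2 + 6*1)*(8 + 3*(-6)) = (-2 + 6)*(8 - 18) = 4*(-10) = -40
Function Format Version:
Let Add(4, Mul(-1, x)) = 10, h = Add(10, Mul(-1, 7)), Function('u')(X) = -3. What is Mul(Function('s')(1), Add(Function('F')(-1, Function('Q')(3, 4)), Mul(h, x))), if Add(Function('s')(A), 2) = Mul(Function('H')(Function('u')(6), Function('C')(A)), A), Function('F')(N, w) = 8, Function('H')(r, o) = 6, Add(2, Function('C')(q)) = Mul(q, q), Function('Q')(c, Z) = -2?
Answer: -40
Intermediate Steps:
h = 3 (h = Add(10, -7) = 3)
Function('C')(q) = Add(-2, Pow(q, 2)) (Function('C')(q) = Add(-2, Mul(q, q)) = Add(-2, Pow(q, 2)))
x = -6 (x = Add(4, Mul(-1, 10)) = Add(4, -10) = -6)
Function('s')(A) = Add(-2, Mul(6, A))
Mul(Function('s')(1), Add(Function('F')(-1, Function('Q')(3, 4)), Mul(h, x))) = Mul(Add(-2, Mul(6, 1)), Add(8, Mul(3, -6))) = Mul(Add(-2, 6), Add(8, -18)) = Mul(4, -10) = -40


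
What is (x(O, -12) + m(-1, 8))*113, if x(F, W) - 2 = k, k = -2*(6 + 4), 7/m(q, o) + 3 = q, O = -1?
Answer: -8927/4 ≈ -2231.8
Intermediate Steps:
m(q, o) = 7/(-3 + q)
k = -20 (k = -2*10 = -20)
x(F, W) = -18 (x(F, W) = 2 - 20 = -18)
(x(O, -12) + m(-1, 8))*113 = (-18 + 7/(-3 - 1))*113 = (-18 + 7/(-4))*113 = (-18 + 7*(-1/4))*113 = (-18 - 7/4)*113 = -79/4*113 = -8927/4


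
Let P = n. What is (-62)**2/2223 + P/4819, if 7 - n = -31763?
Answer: 89148946/10712637 ≈ 8.3219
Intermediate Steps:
n = 31770 (n = 7 - 1*(-31763) = 7 + 31763 = 31770)
P = 31770
(-62)**2/2223 + P/4819 = (-62)**2/2223 + 31770/4819 = 3844*(1/2223) + 31770*(1/4819) = 3844/2223 + 31770/4819 = 89148946/10712637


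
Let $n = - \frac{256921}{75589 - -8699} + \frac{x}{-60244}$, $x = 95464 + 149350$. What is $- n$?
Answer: $\frac{9028207789}{1269461568} \approx 7.1118$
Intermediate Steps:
$x = 244814$
$n = - \frac{9028207789}{1269461568}$ ($n = - \frac{256921}{75589 - -8699} + \frac{244814}{-60244} = - \frac{256921}{75589 + 8699} + 244814 \left(- \frac{1}{60244}\right) = - \frac{256921}{84288} - \frac{122407}{30122} = - \frac{9028207789}{1269461568} \approx -7.1118$)
$- n = \left(-1\right) \left(- \frac{9028207789}{1269461568}\right) = \frac{9028207789}{1269461568}$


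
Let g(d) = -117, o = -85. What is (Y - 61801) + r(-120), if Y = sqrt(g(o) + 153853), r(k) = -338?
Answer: -62139 + 2*sqrt(38434) ≈ -61747.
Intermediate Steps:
Y = 2*sqrt(38434) (Y = sqrt(-117 + 153853) = sqrt(153736) = 2*sqrt(38434) ≈ 392.09)
(Y - 61801) + r(-120) = (2*sqrt(38434) - 61801) - 338 = (-61801 + 2*sqrt(38434)) - 338 = -62139 + 2*sqrt(38434)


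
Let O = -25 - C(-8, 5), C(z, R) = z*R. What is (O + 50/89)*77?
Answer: 106645/89 ≈ 1198.3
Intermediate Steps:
C(z, R) = R*z
O = 15 (O = -25 - 5*(-8) = -25 - 1*(-40) = -25 + 40 = 15)
(O + 50/89)*77 = (15 + 50/89)*77 = (1385/89)*77 = 106645/89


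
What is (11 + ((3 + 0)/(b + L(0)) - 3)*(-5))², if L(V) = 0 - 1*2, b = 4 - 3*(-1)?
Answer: 529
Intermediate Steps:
b = 7 (b = 4 + 3 = 7)
L(V) = -2 (L(V) = 0 - 2 = -2)
(11 + ((3 + 0)/(b + L(0)) - 3)*(-5))² = (11 + ((3 + 0)/(7 - 2) - 3)*(-5))² = (11 + (3/5 - 3)*(-5))² = (11 + (3*(⅕) - 3)*(-5))² = (11 + (⅗ - 3)*(-5))² = (11 - 12/5*(-5))² = (11 + 12)² = 23² = 529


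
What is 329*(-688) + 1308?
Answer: -225044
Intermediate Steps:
329*(-688) + 1308 = -226352 + 1308 = -225044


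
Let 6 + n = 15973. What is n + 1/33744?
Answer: 538790449/33744 ≈ 15967.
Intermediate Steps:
n = 15967 (n = -6 + 15973 = 15967)
n + 1/33744 = 15967 + 1/33744 = 538790449/33744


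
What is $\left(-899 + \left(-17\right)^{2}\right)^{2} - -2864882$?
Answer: $3236982$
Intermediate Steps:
$\left(-899 + \left(-17\right)^{2}\right)^{2} - -2864882 = \left(-899 + 289\right)^{2} + 2864882 = \left(-610\right)^{2} + 2864882 = 372100 + 2864882 = 3236982$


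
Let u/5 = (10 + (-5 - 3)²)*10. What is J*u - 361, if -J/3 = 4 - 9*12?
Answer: 1154039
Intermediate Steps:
J = 312 (J = -3*(4 - 9*12) = -3*(4 - 108) = -3*(-104) = 312)
u = 3700 (u = 5*((10 + (-5 - 3)²)*10) = 5*((10 + (-8)²)*10) = 5*((10 + 64)*10) = 5*(74*10) = 5*740 = 3700)
J*u - 361 = 312*3700 - 361 = 1154400 - 361 = 1154039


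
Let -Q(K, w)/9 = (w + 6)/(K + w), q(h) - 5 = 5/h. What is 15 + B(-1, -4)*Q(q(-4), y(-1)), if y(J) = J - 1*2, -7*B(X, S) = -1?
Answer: 69/7 ≈ 9.8571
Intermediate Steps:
q(h) = 5 + 5/h
B(X, S) = ⅐ (B(X, S) = -⅐*(-1) = ⅐)
y(J) = -2 + J (y(J) = J - 2 = -2 + J)
Q(K, w) = -9*(6 + w)/(K + w) (Q(K, w) = -9*(w + 6)/(K + w) = -9*(6 + w)/(K + w))
15 + B(-1, -4)*Q(q(-4), y(-1)) = 15 + (9*(-6 - (-2 - 1))/((5 + 5/(-4)) + (-2 - 1)))/7 = 15 + (9*(-6 - 1*(-3))/((5 + 5*(-¼)) - 3))/7 = 15 + (9*(-6 + 3)/((5 - 5/4) - 3))/7 = 15 + (9*(-3)/(15/4 - 3))/7 = 15 + (9*(-3)/(¾))/7 = 15 + (9*(4/3)*(-3))/7 = 15 + (⅐)*(-36) = 15 - 36/7 = 69/7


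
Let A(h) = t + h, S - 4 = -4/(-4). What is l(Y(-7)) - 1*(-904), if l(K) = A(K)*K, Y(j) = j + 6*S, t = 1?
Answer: 1456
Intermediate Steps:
S = 5 (S = 4 - 4/(-4) = 4 - 4*(-1/4) = 4 + 1 = 5)
Y(j) = 30 + j (Y(j) = j + 6*5 = j + 30 = 30 + j)
A(h) = 1 + h
l(K) = K*(1 + K) (l(K) = (1 + K)*K = K*(1 + K))
l(Y(-7)) - 1*(-904) = (30 - 7)*(1 + (30 - 7)) - 1*(-904) = 23*(1 + 23) + 904 = 23*24 + 904 = 552 + 904 = 1456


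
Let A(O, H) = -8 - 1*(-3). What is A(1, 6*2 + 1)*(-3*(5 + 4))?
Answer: 135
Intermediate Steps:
A(O, H) = -5 (A(O, H) = -8 + 3 = -5)
A(1, 6*2 + 1)*(-3*(5 + 4)) = -(-15)*(5 + 4) = -(-15)*9 = -5*(-27) = 135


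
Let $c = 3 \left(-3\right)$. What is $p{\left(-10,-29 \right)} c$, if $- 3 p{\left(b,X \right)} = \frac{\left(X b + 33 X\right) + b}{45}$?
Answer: $- \frac{677}{15} \approx -45.133$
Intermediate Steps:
$p{\left(b,X \right)} = - \frac{11 X}{45} - \frac{b}{135} - \frac{X b}{135}$ ($p{\left(b,X \right)} = - \frac{\left(\left(X b + 33 X\right) + b\right) \frac{1}{45}}{3} = - \frac{\left(\left(33 X + X b\right) + b\right) \frac{1}{45}}{3} = - \frac{\left(b + 33 X + X b\right) \frac{1}{45}}{3} = - \frac{\frac{b}{45} + \frac{11 X}{15} + \frac{X b}{45}}{3} = - \frac{11 X}{45} - \frac{b}{135} - \frac{X b}{135}$)
$c = -9$
$p{\left(-10,-29 \right)} c = \left(\left(- \frac{11}{45}\right) \left(-29\right) - - \frac{2}{27} - \left(- \frac{29}{135}\right) \left(-10\right)\right) \left(-9\right) = \left(\frac{319}{45} + \frac{2}{27} - \frac{58}{27}\right) \left(-9\right) = \frac{677}{135} \left(-9\right) = - \frac{677}{15}$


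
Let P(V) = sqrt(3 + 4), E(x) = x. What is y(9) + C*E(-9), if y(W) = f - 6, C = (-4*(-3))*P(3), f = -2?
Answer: -8 - 108*sqrt(7) ≈ -293.74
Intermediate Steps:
P(V) = sqrt(7)
C = 12*sqrt(7) (C = (-4*(-3))*sqrt(7) = 12*sqrt(7) ≈ 31.749)
y(W) = -8 (y(W) = -2 - 6 = -8)
y(9) + C*E(-9) = -8 + (12*sqrt(7))*(-9) = -8 - 108*sqrt(7)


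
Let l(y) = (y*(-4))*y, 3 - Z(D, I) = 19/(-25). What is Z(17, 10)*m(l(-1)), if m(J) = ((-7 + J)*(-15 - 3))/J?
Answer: -4653/25 ≈ -186.12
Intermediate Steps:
Z(D, I) = 94/25 (Z(D, I) = 3 - 19/(-25) = 3 - 19*(-1)/25 = 3 - 1*(-19/25) = 3 + 19/25 = 94/25)
l(y) = -4*y² (l(y) = (-4*y)*y = -4*y²)
m(J) = (126 - 18*J)/J (m(J) = ((-7 + J)*(-18))/J = (126 - 18*J)/J)
Z(17, 10)*m(l(-1)) = 94*(-18 + 126/((-4*(-1)²)))/25 = 94*(-18 + 126/((-4*1)))/25 = 94*(-18 + 126/(-4))/25 = 94*(-18 + 126*(-¼))/25 = 94*(-18 - 63/2)/25 = (94/25)*(-99/2) = -4653/25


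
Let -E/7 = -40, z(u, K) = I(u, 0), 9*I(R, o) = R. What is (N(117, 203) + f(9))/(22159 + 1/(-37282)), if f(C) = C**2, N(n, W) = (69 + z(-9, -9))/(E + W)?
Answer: 208731266/57003096753 ≈ 0.0036618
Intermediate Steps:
I(R, o) = R/9
z(u, K) = u/9
E = 280 (E = -7*(-40) = 280)
N(n, W) = 68/(280 + W) (N(n, W) = (69 + (1/9)*(-9))/(280 + W) = (69 - 1)/(280 + W) = 68/(280 + W))
(N(117, 203) + f(9))/(22159 + 1/(-37282)) = (68/(280 + 203) + 9**2)/(22159 + 1/(-37282)) = (68/483 + 81)/(22159 - 1/37282) = (68*(1/483) + 81)/(826131837/37282) = (68/483 + 81)*(37282/826131837) = (39191/483)*(37282/826131837) = 208731266/57003096753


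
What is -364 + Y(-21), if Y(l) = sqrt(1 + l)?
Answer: -364 + 2*I*sqrt(5) ≈ -364.0 + 4.4721*I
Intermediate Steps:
-364 + Y(-21) = -364 + sqrt(1 - 21) = -364 + sqrt(-20) = -364 + 2*I*sqrt(5)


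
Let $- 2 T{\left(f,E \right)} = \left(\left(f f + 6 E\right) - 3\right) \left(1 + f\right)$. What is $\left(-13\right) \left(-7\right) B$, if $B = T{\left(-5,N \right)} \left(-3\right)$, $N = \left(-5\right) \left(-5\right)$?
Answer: $-93912$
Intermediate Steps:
$N = 25$
$T{\left(f,E \right)} = - \frac{\left(1 + f\right) \left(-3 + f^{2} + 6 E\right)}{2}$ ($T{\left(f,E \right)} = - \frac{\left(\left(f f + 6 E\right) - 3\right) \left(1 + f\right)}{2} = - \frac{\left(\left(f^{2} + 6 E\right) - 3\right) \left(1 + f\right)}{2} = - \frac{\left(-3 + f^{2} + 6 E\right) \left(1 + f\right)}{2} = - \frac{\left(1 + f\right) \left(-3 + f^{2} + 6 E\right)}{2}$)
$B = -1032$ ($B = \left(\frac{3}{2} - 75 - \frac{\left(-5\right)^{2}}{2} - \frac{\left(-5\right)^{3}}{2} + \frac{3}{2} \left(-5\right) - 75 \left(-5\right)\right) \left(-3\right) = \left(\frac{3}{2} - 75 - \frac{25}{2} - - \frac{125}{2} - \frac{15}{2} + 375\right) \left(-3\right) = \left(\frac{3}{2} - 75 - \frac{25}{2} + \frac{125}{2} - \frac{15}{2} + 375\right) \left(-3\right) = 344 \left(-3\right) = -1032$)
$\left(-13\right) \left(-7\right) B = \left(-13\right) \left(-7\right) \left(-1032\right) = 91 \left(-1032\right) = -93912$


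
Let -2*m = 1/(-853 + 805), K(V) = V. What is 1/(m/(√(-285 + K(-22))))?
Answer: 96*I*√307 ≈ 1682.1*I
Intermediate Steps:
m = 1/96 (m = -1/(2*(-853 + 805)) = -½/(-48) = -½*(-1/48) = 1/96 ≈ 0.010417)
1/(m/(√(-285 + K(-22)))) = 1/(1/(96*(√(-285 - 22)))) = 1/(1/(96*(√(-307)))) = 1/(1/(96*((I*√307)))) = 1/((-I*√307/307)/96) = 1/(-I*√307/29472) = 96*I*√307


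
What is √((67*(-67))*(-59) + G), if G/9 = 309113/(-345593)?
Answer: √31631391047658218/345593 ≈ 514.63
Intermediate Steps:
G = -2782017/345593 (G = 9*(309113/(-345593)) = 9*(309113*(-1/345593)) = 9*(-309113/345593) = -2782017/345593 ≈ -8.0500)
√((67*(-67))*(-59) + G) = √((67*(-67))*(-59) - 2782017/345593) = √(-4489*(-59) - 2782017/345593) = √(264851 - 2782017/345593) = √(91527869626/345593) = √31631391047658218/345593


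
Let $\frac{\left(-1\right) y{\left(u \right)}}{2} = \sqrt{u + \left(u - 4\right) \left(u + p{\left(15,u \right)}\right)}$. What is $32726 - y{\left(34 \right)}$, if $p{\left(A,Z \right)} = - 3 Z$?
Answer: $32726 + 2 i \sqrt{2006} \approx 32726.0 + 89.577 i$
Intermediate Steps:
$y{\left(u \right)} = - 2 \sqrt{u - 2 u \left(-4 + u\right)}$ ($y{\left(u \right)} = - 2 \sqrt{u + \left(u - 4\right) \left(u - 3 u\right)} = - 2 \sqrt{u + \left(-4 + u\right) \left(- 2 u\right)} = - 2 \sqrt{u - 2 u \left(-4 + u\right)}$)
$32726 - y{\left(34 \right)} = 32726 - - 2 \sqrt{\left(-1\right) 34 \left(-9 + 2 \cdot 34\right)} = 32726 - - 2 \sqrt{\left(-1\right) 34 \left(-9 + 68\right)} = 32726 - - 2 \sqrt{\left(-1\right) 34 \cdot 59} = 32726 - - 2 \sqrt{-2006} = 32726 - - 2 i \sqrt{2006} = 32726 + 2 i \sqrt{2006}$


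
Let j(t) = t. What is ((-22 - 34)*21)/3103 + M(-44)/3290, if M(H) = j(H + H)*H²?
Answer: -266260472/5104435 ≈ -52.163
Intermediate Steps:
M(H) = 2*H³ (M(H) = (H + H)*H² = (2*H)*H² = 2*H³)
((-22 - 34)*21)/3103 + M(-44)/3290 = ((-22 - 34)*21)/3103 + (2*(-44)³)/3290 = -56*21*(1/3103) + (2*(-85184))*(1/3290) = -1176*1/3103 - 170368*1/3290 = -1176/3103 - 85184/1645 = -266260472/5104435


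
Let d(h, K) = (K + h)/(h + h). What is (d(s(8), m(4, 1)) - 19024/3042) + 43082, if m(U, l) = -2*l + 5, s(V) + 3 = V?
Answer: 327597134/7605 ≈ 43077.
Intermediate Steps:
s(V) = -3 + V
m(U, l) = 5 - 2*l
d(h, K) = (K + h)/(2*h) (d(h, K) = (K + h)/((2*h)) = (K + h)*(1/(2*h)) = (K + h)/(2*h))
(d(s(8), m(4, 1)) - 19024/3042) + 43082 = (((5 - 2*1) + (-3 + 8))/(2*(-3 + 8)) - 19024/3042) + 43082 = ((½)*((5 - 2) + 5)/5 - 19024*1/3042) + 43082 = ((½)*(⅕)*(3 + 5) - 9512/1521) + 43082 = ((½)*(⅕)*8 - 9512/1521) + 43082 = (⅘ - 9512/1521) + 43082 = -41476/7605 + 43082 = 327597134/7605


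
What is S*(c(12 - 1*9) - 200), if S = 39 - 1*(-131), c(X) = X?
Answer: -33490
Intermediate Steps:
S = 170 (S = 39 + 131 = 170)
S*(c(12 - 1*9) - 200) = 170*((12 - 1*9) - 200) = 170*((12 - 9) - 200) = 170*(3 - 200) = 170*(-197) = -33490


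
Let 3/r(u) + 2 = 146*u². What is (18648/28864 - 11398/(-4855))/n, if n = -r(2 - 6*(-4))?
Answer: -862601828061/8758420 ≈ -98488.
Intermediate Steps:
r(u) = 3/(-2 + 146*u²)
n = -1/32898 (n = -3/(2*(-1 + 73*(2 - 6*(-4))²)) = -3/(2*(-1 + 73*(2 + 24)²)) = -3/(2*(-1 + 73*26²)) = -3/(2*(-1 + 73*676)) = -3/(2*(-1 + 49348)) = -3/(2*49347) = -1*1/32898 = -1/32898 ≈ -3.0397e-5)
(18648/28864 - 11398/(-4855))/n = (18648/28864 - 11398/(-4855))/(-1/32898) = (18648*(1/28864) - 11398*(-1/4855))*(-32898) = (2331/3608 + 11398/4855)*(-32898) = (52440989/17516840)*(-32898) = -862601828061/8758420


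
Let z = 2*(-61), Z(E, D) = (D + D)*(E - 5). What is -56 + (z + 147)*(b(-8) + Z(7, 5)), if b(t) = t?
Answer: 244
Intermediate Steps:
Z(E, D) = 2*D*(-5 + E) (Z(E, D) = (2*D)*(-5 + E) = 2*D*(-5 + E))
z = -122
-56 + (z + 147)*(b(-8) + Z(7, 5)) = -56 + (-122 + 147)*(-8 + 2*5*(-5 + 7)) = -56 + 25*(-8 + 2*5*2) = -56 + 25*(-8 + 20) = -56 + 25*12 = -56 + 300 = 244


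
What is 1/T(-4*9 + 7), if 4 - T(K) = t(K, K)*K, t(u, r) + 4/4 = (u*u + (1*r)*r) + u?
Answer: 1/47912 ≈ 2.0872e-5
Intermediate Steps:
t(u, r) = -1 + u + r² + u² (t(u, r) = -1 + ((u*u + (1*r)*r) + u) = -1 + ((u² + r*r) + u) = -1 + ((u² + r²) + u) = -1 + ((r² + u²) + u) = -1 + (u + r² + u²) = -1 + u + r² + u²)
T(K) = 4 - K*(-1 + K + 2*K²) (T(K) = 4 - (-1 + K + K² + K²)*K = 4 - (-1 + K + 2*K²)*K = 4 - K*(-1 + K + 2*K²))
1/T(-4*9 + 7) = 1/(4 - (-4*9 + 7)*(-1 + (-4*9 + 7) + 2*(-4*9 + 7)²)) = 1/(4 - (-36 + 7)*(-1 + (-36 + 7) + 2*(-36 + 7)²)) = 1/(4 - 1*(-29)*(-1 - 29 + 2*(-29)²)) = 1/(4 - 1*(-29)*(-1 - 29 + 2*841)) = 1/(4 - 1*(-29)*(-1 - 29 + 1682)) = 1/(4 - 1*(-29)*1652) = 1/(4 + 47908) = 1/47912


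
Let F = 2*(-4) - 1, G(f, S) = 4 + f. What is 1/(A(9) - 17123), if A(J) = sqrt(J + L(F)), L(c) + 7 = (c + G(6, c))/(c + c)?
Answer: -308214/5277548287 - 3*sqrt(70)/5277548287 ≈ -5.8406e-5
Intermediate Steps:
F = -9 (F = -8 - 1 = -9)
L(c) = -7 + (10 + c)/(2*c) (L(c) = -7 + (c + (4 + 6))/(c + c) = -7 + (c + 10)/((2*c)) = -7 + (10 + c)*(1/(2*c)) = -7 + (10 + c)/(2*c))
A(J) = sqrt(-127/18 + J) (A(J) = sqrt(J + (-13/2 + 5/(-9))) = sqrt(J + (-13/2 + 5*(-1/9))) = sqrt(J + (-13/2 - 5/9)) = sqrt(J - 127/18) = sqrt(-127/18 + J))
1/(A(9) - 17123) = 1/(sqrt(-254 + 36*9)/6 - 17123) = 1/(sqrt(-254 + 324)/6 - 17123) = 1/(sqrt(70)/6 - 17123) = 1/(-17123 + sqrt(70)/6)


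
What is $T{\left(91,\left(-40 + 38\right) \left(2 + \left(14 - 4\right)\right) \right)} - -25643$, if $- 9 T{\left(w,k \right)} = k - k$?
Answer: $25643$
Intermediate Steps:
$T{\left(w,k \right)} = 0$ ($T{\left(w,k \right)} = - \frac{k - k}{9} = \left(- \frac{1}{9}\right) 0 = 0$)
$T{\left(91,\left(-40 + 38\right) \left(2 + \left(14 - 4\right)\right) \right)} - -25643 = 0 - -25643 = 0 + 25643 = 25643$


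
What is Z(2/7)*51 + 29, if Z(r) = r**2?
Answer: 1625/49 ≈ 33.163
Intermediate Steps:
Z(2/7)*51 + 29 = (2/7)**2*51 + 29 = (4/49)*51 + 29 = 204/49 + 29 = 1625/49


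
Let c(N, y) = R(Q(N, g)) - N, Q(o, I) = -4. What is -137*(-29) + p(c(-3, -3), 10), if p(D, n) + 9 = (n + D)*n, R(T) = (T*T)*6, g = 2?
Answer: 5054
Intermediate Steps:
R(T) = 6*T² (R(T) = T²*6 = 6*T²)
c(N, y) = 96 - N (c(N, y) = 6*(-4)² - N = 6*16 - N = 96 - N)
p(D, n) = -9 + n*(D + n) (p(D, n) = -9 + (n + D)*n = -9 + (D + n)*n = -9 + n*(D + n))
-137*(-29) + p(c(-3, -3), 10) = -137*(-29) + (-9 + 10² + (96 - 1*(-3))*10) = 3973 + (-9 + 100 + (96 + 3)*10) = 3973 + (-9 + 100 + 99*10) = 3973 + (-9 + 100 + 990) = 3973 + 1081 = 5054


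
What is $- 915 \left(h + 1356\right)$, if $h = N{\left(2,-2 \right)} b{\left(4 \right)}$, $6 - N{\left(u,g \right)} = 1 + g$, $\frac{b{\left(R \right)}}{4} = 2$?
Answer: $-1291980$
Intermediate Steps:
$b{\left(R \right)} = 8$ ($b{\left(R \right)} = 4 \cdot 2 = 8$)
$N{\left(u,g \right)} = 5 - g$ ($N{\left(u,g \right)} = 6 - \left(1 + g\right) = 5 - g$)
$h = 56$ ($h = \left(5 - -2\right) 8 = \left(5 + 2\right) 8 = 7 \cdot 8 = 56$)
$- 915 \left(h + 1356\right) = - 915 \left(56 + 1356\right) = \left(-915\right) 1412 = -1291980$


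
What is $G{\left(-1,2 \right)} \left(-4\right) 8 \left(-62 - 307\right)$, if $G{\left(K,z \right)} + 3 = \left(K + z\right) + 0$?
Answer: $-23616$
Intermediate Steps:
$G{\left(K,z \right)} = -3 + K + z$ ($G{\left(K,z \right)} = -3 + \left(\left(K + z\right) + 0\right) = -3 + \left(K + z\right) = -3 + K + z$)
$G{\left(-1,2 \right)} \left(-4\right) 8 \left(-62 - 307\right) = \left(-3 - 1 + 2\right) \left(-4\right) 8 \left(-62 - 307\right) = \left(-2\right) \left(-4\right) 8 \left(-369\right) = 8 \cdot 8 \left(-369\right) = 64 \left(-369\right) = -23616$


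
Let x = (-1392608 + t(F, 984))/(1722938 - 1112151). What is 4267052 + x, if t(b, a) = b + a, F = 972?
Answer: 2606258499272/610787 ≈ 4.2670e+6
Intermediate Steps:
t(b, a) = a + b
x = -1390652/610787 (x = (-1392608 + (984 + 972))/(1722938 - 1112151) = (-1392608 + 1956)/610787 = -1390652*1/610787 = -1390652/610787 ≈ -2.2768)
4267052 + x = 4267052 - 1390652/610787 = 2606258499272/610787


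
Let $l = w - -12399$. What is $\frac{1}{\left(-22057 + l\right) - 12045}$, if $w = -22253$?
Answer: $- \frac{1}{43956} \approx -2.275 \cdot 10^{-5}$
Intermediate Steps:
$l = -9854$ ($l = -22253 - -12399 = -22253 + 12399 = -9854$)
$\frac{1}{\left(-22057 + l\right) - 12045} = \frac{1}{\left(-22057 - 9854\right) - 12045} = \frac{1}{-31911 - 12045} = \frac{1}{-43956} = - \frac{1}{43956}$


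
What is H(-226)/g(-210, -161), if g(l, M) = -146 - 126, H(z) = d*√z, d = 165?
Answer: -165*I*√226/272 ≈ -9.1195*I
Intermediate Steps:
H(z) = 165*√z
g(l, M) = -272
H(-226)/g(-210, -161) = (165*√(-226))/(-272) = (165*(I*√226))*(-1/272) = (165*I*√226)*(-1/272) = -165*I*√226/272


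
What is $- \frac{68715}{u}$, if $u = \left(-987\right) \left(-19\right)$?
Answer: $- \frac{22905}{6251} \approx -3.6642$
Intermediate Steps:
$u = 18753$
$- \frac{68715}{u} = - \frac{68715}{18753} = \left(-68715\right) \frac{1}{18753} = - \frac{22905}{6251}$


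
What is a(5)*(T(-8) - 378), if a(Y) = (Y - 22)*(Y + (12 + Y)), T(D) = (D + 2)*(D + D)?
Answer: 105468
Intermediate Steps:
T(D) = 2*D*(2 + D) (T(D) = (2 + D)*(2*D) = 2*D*(2 + D))
a(Y) = (-22 + Y)*(12 + 2*Y)
a(5)*(T(-8) - 378) = (-264 - 32*5 + 2*5**2)*(2*(-8)*(2 - 8) - 378) = (-264 - 160 + 2*25)*(2*(-8)*(-6) - 378) = (-264 - 160 + 50)*(96 - 378) = -374*(-282) = 105468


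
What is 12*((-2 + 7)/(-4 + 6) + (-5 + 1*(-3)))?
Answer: -66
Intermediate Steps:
12*((-2 + 7)/(-4 + 6) + (-5 + 1*(-3))) = 12*(5/2 + (-5 - 3)) = 12*(5*(½) - 8) = 12*(5/2 - 8) = 12*(-11/2) = -66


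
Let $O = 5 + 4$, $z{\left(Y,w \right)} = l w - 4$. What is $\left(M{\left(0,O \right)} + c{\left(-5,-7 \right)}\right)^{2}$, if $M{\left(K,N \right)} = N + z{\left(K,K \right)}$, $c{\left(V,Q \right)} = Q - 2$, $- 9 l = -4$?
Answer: $16$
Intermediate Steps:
$l = \frac{4}{9}$ ($l = \left(- \frac{1}{9}\right) \left(-4\right) = \frac{4}{9} \approx 0.44444$)
$c{\left(V,Q \right)} = -2 + Q$
$z{\left(Y,w \right)} = -4 + \frac{4 w}{9}$ ($z{\left(Y,w \right)} = \frac{4 w}{9} - 4 = -4 + \frac{4 w}{9}$)
$O = 9$
$M{\left(K,N \right)} = -4 + N + \frac{4 K}{9}$ ($M{\left(K,N \right)} = N + \left(-4 + \frac{4 K}{9}\right) = -4 + N + \frac{4 K}{9}$)
$\left(M{\left(0,O \right)} + c{\left(-5,-7 \right)}\right)^{2} = \left(\left(-4 + 9 + \frac{4}{9} \cdot 0\right) - 9\right)^{2} = \left(\left(-4 + 9 + 0\right) - 9\right)^{2} = \left(5 - 9\right)^{2} = \left(-4\right)^{2} = 16$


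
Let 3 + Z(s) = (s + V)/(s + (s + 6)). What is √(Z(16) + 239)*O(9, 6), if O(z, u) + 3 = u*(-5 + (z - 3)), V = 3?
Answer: 3*√946/2 ≈ 46.136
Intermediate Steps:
Z(s) = -3 + (3 + s)/(6 + 2*s) (Z(s) = -3 + (s + 3)/(s + (s + 6)) = -3 + (3 + s)/(s + (6 + s)) = -3 + (3 + s)/(6 + 2*s))
O(z, u) = -3 + u*(-8 + z) (O(z, u) = -3 + u*(-5 + (z - 3)) = -3 + u*(-5 + (-3 + z)) = -3 + u*(-8 + z))
√(Z(16) + 239)*O(9, 6) = √(-5/2 + 239)*(-3 - 8*6 + 6*9) = √(473/2)*(-3 - 48 + 54) = (√946/2)*3 = 3*√946/2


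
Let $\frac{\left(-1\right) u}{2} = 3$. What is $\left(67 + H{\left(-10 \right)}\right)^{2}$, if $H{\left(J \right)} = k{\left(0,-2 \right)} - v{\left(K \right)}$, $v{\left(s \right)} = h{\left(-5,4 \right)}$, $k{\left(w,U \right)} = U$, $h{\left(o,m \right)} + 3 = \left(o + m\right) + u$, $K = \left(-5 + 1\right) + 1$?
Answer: $5625$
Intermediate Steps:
$K = -3$ ($K = -4 + 1 = -3$)
$u = -6$ ($u = \left(-2\right) 3 = -6$)
$h{\left(o,m \right)} = -9 + m + o$ ($h{\left(o,m \right)} = -3 - \left(6 - m - o\right) = -3 + \left(-6 + m + o\right) = -9 + m + o$)
$v{\left(s \right)} = -10$ ($v{\left(s \right)} = -9 + 4 - 5 = -10$)
$H{\left(J \right)} = 8$ ($H{\left(J \right)} = -2 - -10 = -2 + 10 = 8$)
$\left(67 + H{\left(-10 \right)}\right)^{2} = \left(67 + 8\right)^{2} = 75^{2} = 5625$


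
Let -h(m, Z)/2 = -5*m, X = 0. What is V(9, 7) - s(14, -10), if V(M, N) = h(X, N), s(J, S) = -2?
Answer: 2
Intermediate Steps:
h(m, Z) = 10*m (h(m, Z) = -(-10)*m = 10*m)
V(M, N) = 0 (V(M, N) = 10*0 = 0)
V(9, 7) - s(14, -10) = 0 - 1*(-2) = 0 + 2 = 2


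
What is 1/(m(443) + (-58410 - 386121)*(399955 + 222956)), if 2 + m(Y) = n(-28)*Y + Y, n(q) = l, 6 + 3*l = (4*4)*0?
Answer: -1/276903250186 ≈ -3.6114e-12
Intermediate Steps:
l = -2 (l = -2 + ((4*4)*0)/3 = -2 + (16*0)/3 = -2 + (⅓)*0 = -2 + 0 = -2)
n(q) = -2
m(Y) = -2 - Y (m(Y) = -2 + (-2*Y + Y) = -2 - Y)
1/(m(443) + (-58410 - 386121)*(399955 + 222956)) = 1/((-2 - 1*443) + (-58410 - 386121)*(399955 + 222956)) = 1/((-2 - 443) - 444531*622911) = 1/(-445 - 276903249741) = 1/(-276903250186) = -1/276903250186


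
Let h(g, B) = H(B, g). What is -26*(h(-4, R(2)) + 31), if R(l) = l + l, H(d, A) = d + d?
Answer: -1014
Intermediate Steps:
H(d, A) = 2*d
R(l) = 2*l
h(g, B) = 2*B
-26*(h(-4, R(2)) + 31) = -26*(2*(2*2) + 31) = -26*(2*4 + 31) = -26*(8 + 31) = -26*39 = -1014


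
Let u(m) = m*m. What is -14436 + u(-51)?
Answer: -11835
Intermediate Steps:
u(m) = m²
-14436 + u(-51) = -14436 + (-51)² = -14436 + 2601 = -11835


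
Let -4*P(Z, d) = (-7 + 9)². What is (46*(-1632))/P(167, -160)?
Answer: 75072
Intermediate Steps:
P(Z, d) = -1 (P(Z, d) = -(-7 + 9)²/4 = -¼*2² = -¼*4 = -1)
(46*(-1632))/P(167, -160) = (46*(-1632))/(-1) = -75072*(-1) = 75072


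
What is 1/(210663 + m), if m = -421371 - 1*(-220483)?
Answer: 1/9775 ≈ 0.00010230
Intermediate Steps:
m = -200888 (m = -421371 + 220483 = -200888)
1/(210663 + m) = 1/(210663 - 200888) = 1/9775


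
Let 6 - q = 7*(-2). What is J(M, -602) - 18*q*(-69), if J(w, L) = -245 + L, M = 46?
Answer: 23993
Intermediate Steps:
q = 20 (q = 6 - 7*(-2) = 6 - 1*(-14) = 6 + 14 = 20)
J(M, -602) - 18*q*(-69) = (-245 - 602) - 18*20*(-69) = -847 - 360*(-69) = -847 - 1*(-24840) = -847 + 24840 = 23993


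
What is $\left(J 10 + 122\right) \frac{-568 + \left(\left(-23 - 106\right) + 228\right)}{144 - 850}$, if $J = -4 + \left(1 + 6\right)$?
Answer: $\frac{35644}{353} \approx 100.97$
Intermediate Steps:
$J = 3$ ($J = -4 + 7 = 3$)
$\left(J 10 + 122\right) \frac{-568 + \left(\left(-23 - 106\right) + 228\right)}{144 - 850} = \left(3 \cdot 10 + 122\right) \frac{-568 + \left(\left(-23 - 106\right) + 228\right)}{144 - 850} = \left(30 + 122\right) \frac{-568 + \left(-129 + 228\right)}{-706} = 152 \left(-568 + 99\right) \left(- \frac{1}{706}\right) = 152 \left(\left(-469\right) \left(- \frac{1}{706}\right)\right) = 152 \cdot \frac{469}{706} = \frac{35644}{353}$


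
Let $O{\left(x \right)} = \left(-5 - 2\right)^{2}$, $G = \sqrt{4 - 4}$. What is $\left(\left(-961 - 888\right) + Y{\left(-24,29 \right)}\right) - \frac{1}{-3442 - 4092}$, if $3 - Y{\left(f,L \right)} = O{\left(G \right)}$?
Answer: $- \frac{14276929}{7534} \approx -1895.0$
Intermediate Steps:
$G = 0$ ($G = \sqrt{0} = 0$)
$O{\left(x \right)} = 49$ ($O{\left(x \right)} = \left(-7\right)^{2} = 49$)
$Y{\left(f,L \right)} = -46$ ($Y{\left(f,L \right)} = 3 - 49 = -46$)
$\left(\left(-961 - 888\right) + Y{\left(-24,29 \right)}\right) - \frac{1}{-3442 - 4092} = \left(\left(-961 - 888\right) - 46\right) - \frac{1}{-3442 - 4092} = \left(\left(-961 - 888\right) - 46\right) - \frac{1}{-7534} = \left(-1849 - 46\right) - - \frac{1}{7534} = -1895 + \frac{1}{7534} = - \frac{14276929}{7534}$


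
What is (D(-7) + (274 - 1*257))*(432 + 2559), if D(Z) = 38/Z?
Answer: 242271/7 ≈ 34610.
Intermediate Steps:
(D(-7) + (274 - 1*257))*(432 + 2559) = (38/(-7) + (274 - 1*257))*(432 + 2559) = (38*(-⅐) + (274 - 257))*2991 = (-38/7 + 17)*2991 = (81/7)*2991 = 242271/7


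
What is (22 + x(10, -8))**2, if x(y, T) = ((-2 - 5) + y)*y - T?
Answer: 3600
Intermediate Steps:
x(y, T) = -T + y*(-7 + y) (x(y, T) = (-7 + y)*y - T = y*(-7 + y) - T = -T + y*(-7 + y))
(22 + x(10, -8))**2 = (22 + (10**2 - 1*(-8) - 7*10))**2 = (22 + (100 + 8 - 70))**2 = (22 + 38)**2 = 60**2 = 3600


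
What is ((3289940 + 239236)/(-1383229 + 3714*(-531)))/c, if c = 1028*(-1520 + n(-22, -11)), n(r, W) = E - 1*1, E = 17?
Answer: 441147/648470874832 ≈ 6.8029e-7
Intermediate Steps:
n(r, W) = 16 (n(r, W) = 17 - 1*1 = 17 - 1 = 16)
c = -1546112 (c = 1028*(-1520 + 16) = 1028*(-1504) = -1546112)
((3289940 + 239236)/(-1383229 + 3714*(-531)))/c = ((3289940 + 239236)/(-1383229 + 3714*(-531)))/(-1546112) = (3529176/(-1383229 - 1972134))*(-1/1546112) = (3529176/(-3355363))*(-1/1546112) = (3529176*(-1/3355363))*(-1/1546112) = -3529176/3355363*(-1/1546112) = 441147/648470874832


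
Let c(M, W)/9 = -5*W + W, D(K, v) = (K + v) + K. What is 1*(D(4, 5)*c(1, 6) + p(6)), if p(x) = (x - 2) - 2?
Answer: -2806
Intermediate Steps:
D(K, v) = v + 2*K
c(M, W) = -36*W (c(M, W) = 9*(-5*W + W) = 9*(-4*W) = -36*W)
p(x) = -4 + x (p(x) = (-2 + x) - 2 = -4 + x)
1*(D(4, 5)*c(1, 6) + p(6)) = 1*((5 + 2*4)*(-36*6) + (-4 + 6)) = 1*((5 + 8)*(-216) + 2) = 1*(13*(-216) + 2) = 1*(-2808 + 2) = 1*(-2806) = -2806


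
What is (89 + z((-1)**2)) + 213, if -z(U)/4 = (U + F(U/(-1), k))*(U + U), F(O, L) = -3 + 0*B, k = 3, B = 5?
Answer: 318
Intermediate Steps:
F(O, L) = -3 (F(O, L) = -3 + 0*5 = -3 + 0 = -3)
z(U) = -8*U*(-3 + U) (z(U) = -4*(U - 3)*(U + U) = -4*(-3 + U)*2*U = -8*U*(-3 + U))
(89 + z((-1)**2)) + 213 = (89 + 8*(-1)**2*(3 - 1*(-1)**2)) + 213 = (89 + 8*1*(3 - 1*1)) + 213 = (89 + 8*1*(3 - 1)) + 213 = (89 + 8*1*2) + 213 = (89 + 16) + 213 = 105 + 213 = 318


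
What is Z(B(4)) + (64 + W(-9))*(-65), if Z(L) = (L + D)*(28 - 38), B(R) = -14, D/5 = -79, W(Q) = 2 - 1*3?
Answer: -5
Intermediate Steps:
W(Q) = -1 (W(Q) = 2 - 3 = -1)
D = -395 (D = 5*(-79) = -395)
Z(L) = 3950 - 10*L (Z(L) = (L - 395)*(28 - 38) = (-395 + L)*(-10) = 3950 - 10*L)
Z(B(4)) + (64 + W(-9))*(-65) = (3950 - 10*(-14)) + (64 - 1)*(-65) = (3950 + 140) + 63*(-65) = 4090 - 4095 = -5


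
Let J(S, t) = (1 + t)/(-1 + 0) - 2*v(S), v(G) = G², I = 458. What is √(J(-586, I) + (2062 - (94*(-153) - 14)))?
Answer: I*√670793 ≈ 819.02*I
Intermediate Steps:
J(S, t) = -1 - t - 2*S² (J(S, t) = (1 + t)/(-1 + 0) - 2*S² = (1 + t)/(-1) - 2*S² = (1 + t)*(-1) - 2*S² = (-1 - t) - 2*S² = -1 - t - 2*S²)
√(J(-586, I) + (2062 - (94*(-153) - 14))) = √((-1 - 1*458 - 2*(-586)²) + (2062 - (94*(-153) - 14))) = √((-1 - 458 - 2*343396) + (2062 - (-14382 - 14))) = √((-1 - 458 - 686792) + (2062 - 1*(-14396))) = √(-687251 + (2062 + 14396)) = √(-687251 + 16458) = √(-670793) = I*√670793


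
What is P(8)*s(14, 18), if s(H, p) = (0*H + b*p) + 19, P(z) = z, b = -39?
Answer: -5464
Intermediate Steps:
s(H, p) = 19 - 39*p (s(H, p) = (0*H - 39*p) + 19 = (0 - 39*p) + 19 = -39*p + 19 = 19 - 39*p)
P(8)*s(14, 18) = 8*(19 - 39*18) = 8*(19 - 702) = 8*(-683) = -5464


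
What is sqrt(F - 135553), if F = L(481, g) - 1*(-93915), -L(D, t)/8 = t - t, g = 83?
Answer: I*sqrt(41638) ≈ 204.05*I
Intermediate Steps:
L(D, t) = 0 (L(D, t) = -8*(t - t) = -8*0 = 0)
F = 93915 (F = 0 - 1*(-93915) = 0 + 93915 = 93915)
sqrt(F - 135553) = sqrt(93915 - 135553) = sqrt(-41638) = I*sqrt(41638)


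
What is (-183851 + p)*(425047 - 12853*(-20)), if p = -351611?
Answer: -365242378434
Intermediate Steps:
(-183851 + p)*(425047 - 12853*(-20)) = (-183851 - 351611)*(425047 - 12853*(-20)) = -535462*(425047 + 257060) = -535462*682107 = -365242378434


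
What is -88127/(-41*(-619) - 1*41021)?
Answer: 88127/15642 ≈ 5.6340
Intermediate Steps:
-88127/(-41*(-619) - 1*41021) = -88127/(25379 - 41021) = -88127/(-15642) = -88127*(-1/15642) = 88127/15642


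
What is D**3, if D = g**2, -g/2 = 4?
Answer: 262144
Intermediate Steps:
g = -8 (g = -2*4 = -8)
D = 64 (D = (-8)**2 = 64)
D**3 = 64**3 = 262144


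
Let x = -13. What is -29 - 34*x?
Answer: 413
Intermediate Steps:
-29 - 34*x = -29 - 34*(-13) = -29 + 442 = 413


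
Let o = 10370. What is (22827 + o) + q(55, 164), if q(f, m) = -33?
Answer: 33164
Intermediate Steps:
(22827 + o) + q(55, 164) = (22827 + 10370) - 33 = 33197 - 33 = 33164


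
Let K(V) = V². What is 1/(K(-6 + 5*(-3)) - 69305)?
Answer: -1/68864 ≈ -1.4521e-5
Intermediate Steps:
1/(K(-6 + 5*(-3)) - 69305) = 1/((-6 + 5*(-3))² - 69305) = 1/((-6 - 15)² - 69305) = 1/((-21)² - 69305) = 1/(441 - 69305) = 1/(-68864) = -1/68864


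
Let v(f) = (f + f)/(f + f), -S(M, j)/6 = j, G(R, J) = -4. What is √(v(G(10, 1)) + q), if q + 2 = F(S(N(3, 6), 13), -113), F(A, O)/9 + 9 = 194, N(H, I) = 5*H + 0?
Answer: 8*√26 ≈ 40.792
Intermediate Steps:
N(H, I) = 5*H
S(M, j) = -6*j
v(f) = 1 (v(f) = (2*f)/((2*f)) = (2*f)*(1/(2*f)) = 1)
F(A, O) = 1665 (F(A, O) = -81 + 9*194 = -81 + 1746 = 1665)
q = 1663 (q = -2 + 1665 = 1663)
√(v(G(10, 1)) + q) = √(1 + 1663) = √1664 = 8*√26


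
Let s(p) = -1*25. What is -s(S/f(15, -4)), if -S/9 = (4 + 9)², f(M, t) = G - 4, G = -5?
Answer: 25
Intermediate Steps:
f(M, t) = -9 (f(M, t) = -5 - 4 = -9)
S = -1521 (S = -9*(4 + 9)² = -9*13² = -9*169 = -1521)
s(p) = -25
-s(S/f(15, -4)) = -1*(-25) = 25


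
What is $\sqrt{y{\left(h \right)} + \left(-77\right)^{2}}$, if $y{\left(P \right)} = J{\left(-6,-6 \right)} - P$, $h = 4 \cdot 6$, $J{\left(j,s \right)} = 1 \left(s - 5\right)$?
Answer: $\sqrt{5894} \approx 76.772$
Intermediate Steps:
$J{\left(j,s \right)} = -5 + s$ ($J{\left(j,s \right)} = 1 \left(-5 + s\right) = -5 + s$)
$h = 24$
$y{\left(P \right)} = -11 - P$ ($y{\left(P \right)} = \left(-5 - 6\right) - P = -11 - P$)
$\sqrt{y{\left(h \right)} + \left(-77\right)^{2}} = \sqrt{\left(-11 - 24\right) + \left(-77\right)^{2}} = \sqrt{\left(-11 - 24\right) + 5929} = \sqrt{-35 + 5929} = \sqrt{5894}$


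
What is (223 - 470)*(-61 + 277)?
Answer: -53352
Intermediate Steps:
(223 - 470)*(-61 + 277) = -247*216 = -53352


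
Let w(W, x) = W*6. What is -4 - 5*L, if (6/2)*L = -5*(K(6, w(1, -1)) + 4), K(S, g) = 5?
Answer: 71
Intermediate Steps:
w(W, x) = 6*W
L = -15 (L = (-5*(5 + 4))/3 = (-5*9)/3 = (⅓)*(-45) = -15)
-4 - 5*L = -4 - 5*(-15) = -4 + 75 = 71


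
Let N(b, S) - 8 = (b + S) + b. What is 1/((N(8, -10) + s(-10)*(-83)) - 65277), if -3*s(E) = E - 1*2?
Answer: -1/65595 ≈ -1.5245e-5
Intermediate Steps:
s(E) = 2/3 - E/3 (s(E) = -(E - 1*2)/3 = -(E - 2)/3 = -(-2 + E)/3 = 2/3 - E/3)
N(b, S) = 8 + S + 2*b (N(b, S) = 8 + ((b + S) + b) = 8 + ((S + b) + b) = 8 + (S + 2*b) = 8 + S + 2*b)
1/((N(8, -10) + s(-10)*(-83)) - 65277) = 1/(((8 - 10 + 2*8) + (2/3 - 1/3*(-10))*(-83)) - 65277) = 1/(((8 - 10 + 16) + (2/3 + 10/3)*(-83)) - 65277) = 1/((14 + 4*(-83)) - 65277) = 1/((14 - 332) - 65277) = 1/(-318 - 65277) = 1/(-65595) = -1/65595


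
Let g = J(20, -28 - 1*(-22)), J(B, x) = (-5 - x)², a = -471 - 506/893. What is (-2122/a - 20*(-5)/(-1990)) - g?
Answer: 289082473/83800691 ≈ 3.4496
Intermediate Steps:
a = -421109/893 (a = -471 - 506*1/893 = -471 - 506/893 = -421109/893 ≈ -471.57)
g = 1 (g = (5 + (-28 - 1*(-22)))² = (5 + (-28 + 22))² = (5 - 6)² = (-1)² = 1)
(-2122/a - 20*(-5)/(-1990)) - g = (-2122/(-421109/893) - 20*(-5)/(-1990)) - 1*1 = (-2122*(-893/421109) + 100*(-1/1990)) - 1 = (1894946/421109 - 10/199) - 1 = 372883164/83800691 - 1 = 289082473/83800691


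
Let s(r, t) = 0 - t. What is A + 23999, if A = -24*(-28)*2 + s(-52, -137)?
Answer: 25480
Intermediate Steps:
s(r, t) = -t
A = 1481 (A = -24*(-28)*2 - 1*(-137) = 672*2 + 137 = 1344 + 137 = 1481)
A + 23999 = 1481 + 23999 = 25480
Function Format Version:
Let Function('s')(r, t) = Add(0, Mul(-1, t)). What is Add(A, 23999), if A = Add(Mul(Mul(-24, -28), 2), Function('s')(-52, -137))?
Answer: 25480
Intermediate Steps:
Function('s')(r, t) = Mul(-1, t)
A = 1481 (A = Add(Mul(Mul(-24, -28), 2), Mul(-1, -137)) = Add(Mul(672, 2), 137) = Add(1344, 137) = 1481)
Add(A, 23999) = Add(1481, 23999) = 25480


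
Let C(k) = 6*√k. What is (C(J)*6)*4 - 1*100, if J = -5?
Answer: -100 + 144*I*√5 ≈ -100.0 + 321.99*I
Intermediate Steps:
(C(J)*6)*4 - 1*100 = ((6*√(-5))*6)*4 - 1*100 = ((6*(I*√5))*6)*4 - 100 = ((6*I*√5)*6)*4 - 100 = (36*I*√5)*4 - 100 = 144*I*√5 - 100 = -100 + 144*I*√5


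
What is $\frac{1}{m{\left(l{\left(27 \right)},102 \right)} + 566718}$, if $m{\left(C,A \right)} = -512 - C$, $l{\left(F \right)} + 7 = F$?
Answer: $\frac{1}{566186} \approx 1.7662 \cdot 10^{-6}$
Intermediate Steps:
$l{\left(F \right)} = -7 + F$
$\frac{1}{m{\left(l{\left(27 \right)},102 \right)} + 566718} = \frac{1}{\left(-512 - \left(-7 + 27\right)\right) + 566718} = \frac{1}{\left(-512 - 20\right) + 566718} = \frac{1}{-532 + 566718} = \frac{1}{566186}$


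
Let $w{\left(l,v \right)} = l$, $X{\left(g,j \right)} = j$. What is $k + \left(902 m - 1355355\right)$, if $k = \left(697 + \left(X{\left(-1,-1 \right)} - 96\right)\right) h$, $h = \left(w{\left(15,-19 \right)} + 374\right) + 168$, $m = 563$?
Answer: $-513329$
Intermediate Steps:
$h = 557$ ($h = \left(15 + 374\right) + 168 = 389 + 168 = 557$)
$k = 334200$ ($k = \left(697 - 97\right) 557 = 600 \cdot 557 = 334200$)
$k + \left(902 m - 1355355\right) = 334200 + \left(902 \cdot 563 - 1355355\right) = 334200 + \left(507826 - 1355355\right) = 334200 - 847529 = -513329$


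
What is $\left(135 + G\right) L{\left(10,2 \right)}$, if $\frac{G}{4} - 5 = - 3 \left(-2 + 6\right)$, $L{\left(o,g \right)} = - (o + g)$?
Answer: $-1284$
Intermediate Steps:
$L{\left(o,g \right)} = - g - o$ ($L{\left(o,g \right)} = - (g + o) = - g - o$)
$G = -28$ ($G = 20 + 4 \left(- 3 \left(-2 + 6\right)\right) = 20 + 4 \left(\left(-3\right) 4\right) = 20 + 4 \left(-12\right) = 20 - 48 = -28$)
$\left(135 + G\right) L{\left(10,2 \right)} = \left(135 - 28\right) \left(\left(-1\right) 2 - 10\right) = 107 \left(-2 - 10\right) = 107 \left(-12\right) = -1284$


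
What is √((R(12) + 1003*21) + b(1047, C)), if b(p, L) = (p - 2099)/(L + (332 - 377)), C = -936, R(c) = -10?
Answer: √2251290905/327 ≈ 145.10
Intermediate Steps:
b(p, L) = (-2099 + p)/(-45 + L) (b(p, L) = (-2099 + p)/(L - 45) = (-2099 + p)/(-45 + L))
√((R(12) + 1003*21) + b(1047, C)) = √((-10 + 1003*21) + (-2099 + 1047)/(-45 - 936)) = √((-10 + 21063) - 1052/(-981)) = √(21053 - 1/981*(-1052)) = √(21053 + 1052/981) = √(20654045/981) = √2251290905/327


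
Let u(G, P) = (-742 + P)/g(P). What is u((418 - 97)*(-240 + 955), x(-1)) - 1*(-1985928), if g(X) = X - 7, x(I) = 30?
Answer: 45675632/23 ≈ 1.9859e+6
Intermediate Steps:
g(X) = -7 + X
u(G, P) = (-742 + P)/(-7 + P)
u((418 - 97)*(-240 + 955), x(-1)) - 1*(-1985928) = (-742 + 30)/(-7 + 30) - 1*(-1985928) = -712/23 + 1985928 = 45675632/23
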